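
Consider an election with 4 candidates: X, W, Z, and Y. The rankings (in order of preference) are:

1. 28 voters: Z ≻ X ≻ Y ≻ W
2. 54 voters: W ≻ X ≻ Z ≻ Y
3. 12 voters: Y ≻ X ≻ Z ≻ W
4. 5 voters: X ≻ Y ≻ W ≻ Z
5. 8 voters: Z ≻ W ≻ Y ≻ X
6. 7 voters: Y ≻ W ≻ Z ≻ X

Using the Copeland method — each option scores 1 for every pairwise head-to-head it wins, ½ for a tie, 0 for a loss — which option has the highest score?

W

X: beats Z and Y; loses to W → score 2.
W: beats X, Z, and Y → score 3.
Z: beats Y; loses to X and W → score 1.
Y: loses to X, W, and Z → score 0.
W has the best pairwise record.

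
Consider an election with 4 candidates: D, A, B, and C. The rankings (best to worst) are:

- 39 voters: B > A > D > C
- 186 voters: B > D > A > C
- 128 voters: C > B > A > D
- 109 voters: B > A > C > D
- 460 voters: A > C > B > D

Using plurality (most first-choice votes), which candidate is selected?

First-place votes: D 0, A 460, B 334, C 128.
A has the most first-place votes.

A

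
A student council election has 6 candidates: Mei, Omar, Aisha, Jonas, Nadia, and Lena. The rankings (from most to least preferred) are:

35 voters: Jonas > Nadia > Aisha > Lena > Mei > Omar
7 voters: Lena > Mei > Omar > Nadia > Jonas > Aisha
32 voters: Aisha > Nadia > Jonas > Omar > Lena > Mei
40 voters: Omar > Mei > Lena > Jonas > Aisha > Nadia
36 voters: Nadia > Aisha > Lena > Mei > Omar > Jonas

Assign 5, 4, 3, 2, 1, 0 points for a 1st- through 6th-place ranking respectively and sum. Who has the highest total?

Mei: 35·1 + 7·4 + 32·0 + 40·4 + 36·2 = 295
Omar: 35·0 + 7·3 + 32·2 + 40·5 + 36·1 = 321
Aisha: 35·3 + 7·0 + 32·5 + 40·1 + 36·4 = 449
Jonas: 35·5 + 7·1 + 32·3 + 40·2 + 36·0 = 358
Nadia: 35·4 + 7·2 + 32·4 + 40·0 + 36·5 = 462
Lena: 35·2 + 7·5 + 32·1 + 40·3 + 36·3 = 365
Nadia has the highest Borda score (462).

Nadia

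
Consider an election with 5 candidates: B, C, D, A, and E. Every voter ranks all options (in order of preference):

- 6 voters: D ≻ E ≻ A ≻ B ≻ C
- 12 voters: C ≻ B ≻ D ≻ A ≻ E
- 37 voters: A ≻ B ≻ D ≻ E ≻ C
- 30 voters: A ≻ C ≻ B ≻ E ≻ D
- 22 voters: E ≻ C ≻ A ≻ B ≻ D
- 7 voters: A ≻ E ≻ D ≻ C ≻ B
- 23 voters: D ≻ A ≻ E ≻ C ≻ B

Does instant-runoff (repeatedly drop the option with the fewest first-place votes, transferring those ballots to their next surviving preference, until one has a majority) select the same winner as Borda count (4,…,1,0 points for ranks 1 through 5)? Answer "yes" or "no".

Instant-runoff — R1 B 0, C 12, D 29, A 74, E 22 (A winner). Winner: A.
Borda — scores: B 235, C 234, D 228, A 433, E 240. Winner: A.
The two methods agree.

yes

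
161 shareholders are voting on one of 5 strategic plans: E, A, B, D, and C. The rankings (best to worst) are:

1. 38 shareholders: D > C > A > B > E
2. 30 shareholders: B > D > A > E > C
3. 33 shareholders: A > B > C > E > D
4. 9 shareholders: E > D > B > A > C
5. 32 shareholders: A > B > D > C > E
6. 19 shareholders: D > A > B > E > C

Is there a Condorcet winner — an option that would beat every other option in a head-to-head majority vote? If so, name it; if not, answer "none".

none

Checking pairwise contests:
A beats E 152–9.
D beats A 96–65.
A beats B 122–39.
B beats D 95–66.
A beats C 123–38.
Every option loses at least one head-to-head, so there is no Condorcet winner.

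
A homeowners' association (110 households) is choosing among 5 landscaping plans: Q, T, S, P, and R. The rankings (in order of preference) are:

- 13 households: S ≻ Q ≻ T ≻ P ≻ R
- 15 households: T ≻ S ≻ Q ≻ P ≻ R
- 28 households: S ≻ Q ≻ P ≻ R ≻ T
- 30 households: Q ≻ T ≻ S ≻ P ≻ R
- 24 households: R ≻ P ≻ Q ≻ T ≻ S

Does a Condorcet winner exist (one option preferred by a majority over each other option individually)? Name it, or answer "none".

none

Checking pairwise contests:
S beats Q 56–54.
Q beats T 95–15.
T beats S 69–41.
Q beats P 86–24.
Q beats R 86–24.
Every option loses at least one head-to-head, so there is no Condorcet winner.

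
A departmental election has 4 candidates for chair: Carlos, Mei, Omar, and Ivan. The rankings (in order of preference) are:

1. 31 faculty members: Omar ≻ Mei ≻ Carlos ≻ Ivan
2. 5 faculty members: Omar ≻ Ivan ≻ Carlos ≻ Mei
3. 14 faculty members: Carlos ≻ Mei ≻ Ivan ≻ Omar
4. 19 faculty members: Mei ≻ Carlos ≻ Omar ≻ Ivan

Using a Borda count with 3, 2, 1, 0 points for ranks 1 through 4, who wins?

Mei

Carlos: 31·1 + 5·1 + 14·3 + 19·2 = 116
Mei: 31·2 + 5·0 + 14·2 + 19·3 = 147
Omar: 31·3 + 5·3 + 14·0 + 19·1 = 127
Ivan: 31·0 + 5·2 + 14·1 + 19·0 = 24
Mei has the highest Borda score (147).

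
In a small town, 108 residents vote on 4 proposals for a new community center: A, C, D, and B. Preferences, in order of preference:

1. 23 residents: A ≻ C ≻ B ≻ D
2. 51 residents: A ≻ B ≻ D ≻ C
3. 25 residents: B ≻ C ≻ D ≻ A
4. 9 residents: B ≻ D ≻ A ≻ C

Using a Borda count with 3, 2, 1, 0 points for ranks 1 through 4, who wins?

A

A: 23·3 + 51·3 + 25·0 + 9·1 = 231
C: 23·2 + 51·0 + 25·2 + 9·0 = 96
D: 23·0 + 51·1 + 25·1 + 9·2 = 94
B: 23·1 + 51·2 + 25·3 + 9·3 = 227
A has the highest Borda score (231).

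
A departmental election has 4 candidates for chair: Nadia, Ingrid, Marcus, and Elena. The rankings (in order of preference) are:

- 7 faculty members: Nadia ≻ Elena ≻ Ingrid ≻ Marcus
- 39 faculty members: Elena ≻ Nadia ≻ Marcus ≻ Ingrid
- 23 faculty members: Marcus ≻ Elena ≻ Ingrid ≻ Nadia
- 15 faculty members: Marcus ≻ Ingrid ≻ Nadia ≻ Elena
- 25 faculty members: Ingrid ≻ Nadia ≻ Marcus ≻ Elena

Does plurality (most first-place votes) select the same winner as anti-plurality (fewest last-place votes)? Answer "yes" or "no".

no

Plurality — first-place votes: Nadia 7, Ingrid 25, Marcus 38, Elena 39. Winner: Elena.
Anti-plurality — last-place votes: Nadia 23, Ingrid 39, Marcus 7, Elena 40. Winner: Marcus.
The two methods disagree.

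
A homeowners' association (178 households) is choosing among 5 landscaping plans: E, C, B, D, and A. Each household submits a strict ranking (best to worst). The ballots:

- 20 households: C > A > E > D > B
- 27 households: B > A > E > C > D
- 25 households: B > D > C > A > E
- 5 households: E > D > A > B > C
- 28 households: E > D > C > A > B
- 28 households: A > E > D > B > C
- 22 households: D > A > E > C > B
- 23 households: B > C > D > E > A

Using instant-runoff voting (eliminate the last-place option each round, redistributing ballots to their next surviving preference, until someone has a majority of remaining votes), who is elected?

Round 1: E 33, C 20, B 75, D 22, A 28. Eliminate C.
Round 2: E 33, B 75, D 22, A 48. Eliminate D.
Round 3: E 33, B 75, A 70. Eliminate E.
Round 4: B 75, A 103. A has a majority.

A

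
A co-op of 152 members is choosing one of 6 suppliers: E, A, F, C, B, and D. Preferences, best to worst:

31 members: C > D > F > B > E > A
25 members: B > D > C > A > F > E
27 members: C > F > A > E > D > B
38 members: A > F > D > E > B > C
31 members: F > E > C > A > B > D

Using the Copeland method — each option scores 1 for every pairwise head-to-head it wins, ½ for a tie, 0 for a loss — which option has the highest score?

C

E: beats B; loses to A, F, C, and D → score 1.
A: beats E, B, and D; loses to F and C → score 3.
F: beats E, A, B, and D; loses to C → score 4.
C: beats E, A, F, B, and D → score 5.
B: loses to E, A, F, C, and D → score 0.
D: beats E and B; loses to A, F, and C → score 2.
C has the best pairwise record.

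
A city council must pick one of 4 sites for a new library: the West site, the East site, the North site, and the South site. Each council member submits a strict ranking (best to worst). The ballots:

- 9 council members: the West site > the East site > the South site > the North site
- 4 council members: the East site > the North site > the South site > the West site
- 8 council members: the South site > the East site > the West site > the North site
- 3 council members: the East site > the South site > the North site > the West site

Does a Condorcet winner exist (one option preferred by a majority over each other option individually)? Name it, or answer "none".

the East site vs the West site: 15–9 for the East site.
the East site vs the North site: 24–0 for the East site.
the East site vs the South site: 16–8 for the East site.
the East site beats every other option head-to-head.

the East site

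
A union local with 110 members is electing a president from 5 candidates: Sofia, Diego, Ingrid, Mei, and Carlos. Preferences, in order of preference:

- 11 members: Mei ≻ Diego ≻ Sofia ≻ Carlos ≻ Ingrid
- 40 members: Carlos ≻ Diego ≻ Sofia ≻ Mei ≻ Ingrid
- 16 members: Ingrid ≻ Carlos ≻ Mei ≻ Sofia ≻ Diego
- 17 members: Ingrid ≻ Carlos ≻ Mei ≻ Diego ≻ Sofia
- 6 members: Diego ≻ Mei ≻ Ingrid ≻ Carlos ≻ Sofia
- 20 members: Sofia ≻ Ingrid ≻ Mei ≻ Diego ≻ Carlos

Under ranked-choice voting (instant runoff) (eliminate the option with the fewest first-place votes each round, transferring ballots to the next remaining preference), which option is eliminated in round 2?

Round 1: Sofia 20, Diego 6, Ingrid 33, Mei 11, Carlos 40. Eliminate Diego.
Round 2: Sofia 20, Ingrid 33, Mei 17, Carlos 40. Eliminate Mei.

Mei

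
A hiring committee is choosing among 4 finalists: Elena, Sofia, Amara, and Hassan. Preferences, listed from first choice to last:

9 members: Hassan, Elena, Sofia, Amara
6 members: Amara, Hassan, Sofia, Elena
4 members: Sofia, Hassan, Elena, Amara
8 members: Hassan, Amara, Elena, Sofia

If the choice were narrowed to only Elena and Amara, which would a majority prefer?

Amara

Voters preferring Elena to Amara: 13; preferring Amara to Elena: 14.
Amara wins the head-to-head.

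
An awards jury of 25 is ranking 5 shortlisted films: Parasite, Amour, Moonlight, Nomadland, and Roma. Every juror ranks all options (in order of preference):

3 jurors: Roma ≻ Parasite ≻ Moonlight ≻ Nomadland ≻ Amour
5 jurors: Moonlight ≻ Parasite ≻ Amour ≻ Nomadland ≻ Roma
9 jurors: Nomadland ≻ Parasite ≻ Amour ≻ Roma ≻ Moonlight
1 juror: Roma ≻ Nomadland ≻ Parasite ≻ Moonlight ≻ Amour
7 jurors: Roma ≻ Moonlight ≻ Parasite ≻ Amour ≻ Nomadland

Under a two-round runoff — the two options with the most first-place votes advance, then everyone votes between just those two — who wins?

Round 1 first-place votes: Parasite 0, Amour 0, Moonlight 5, Nomadland 9, Roma 11.
Roma and Nomadland advance.
Runoff: Roma is preferred to Nomadland by 11 voters; Nomadland by 14.
Nomadland wins the runoff.

Nomadland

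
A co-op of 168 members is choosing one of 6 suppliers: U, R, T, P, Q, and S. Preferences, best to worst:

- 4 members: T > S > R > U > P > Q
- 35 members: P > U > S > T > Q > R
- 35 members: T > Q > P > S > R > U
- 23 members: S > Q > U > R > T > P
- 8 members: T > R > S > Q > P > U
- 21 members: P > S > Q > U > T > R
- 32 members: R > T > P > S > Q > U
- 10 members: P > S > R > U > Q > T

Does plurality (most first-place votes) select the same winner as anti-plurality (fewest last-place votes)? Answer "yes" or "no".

no

Plurality — first-place votes: U 0, R 32, T 47, P 66, Q 0, S 23. Winner: P.
Anti-plurality — last-place votes: U 75, R 56, T 10, P 23, Q 4, S 0. Winner: S.
The two methods disagree.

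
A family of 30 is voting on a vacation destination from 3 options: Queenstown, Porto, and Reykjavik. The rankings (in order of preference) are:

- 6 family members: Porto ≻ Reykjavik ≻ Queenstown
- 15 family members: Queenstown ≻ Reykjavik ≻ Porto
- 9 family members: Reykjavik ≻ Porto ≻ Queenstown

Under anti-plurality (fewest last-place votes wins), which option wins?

Last-place votes: Queenstown 15, Porto 15, Reykjavik 0.
Reykjavik is ranked last by the fewest voters, so Reykjavik wins.

Reykjavik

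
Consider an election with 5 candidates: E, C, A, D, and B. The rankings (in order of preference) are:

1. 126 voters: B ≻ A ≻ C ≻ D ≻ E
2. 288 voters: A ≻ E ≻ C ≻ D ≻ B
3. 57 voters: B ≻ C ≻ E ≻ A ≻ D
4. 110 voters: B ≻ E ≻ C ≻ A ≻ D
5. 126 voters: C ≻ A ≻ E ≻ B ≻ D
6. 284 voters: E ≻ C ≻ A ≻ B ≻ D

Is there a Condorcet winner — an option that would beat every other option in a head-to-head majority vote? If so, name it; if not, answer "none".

none

Checking pairwise contests:
A beats E 540–451.
E beats C 682–309.
C beats A 577–414.
E beats D 865–126.
E beats B 698–293.
Every option loses at least one head-to-head, so there is no Condorcet winner.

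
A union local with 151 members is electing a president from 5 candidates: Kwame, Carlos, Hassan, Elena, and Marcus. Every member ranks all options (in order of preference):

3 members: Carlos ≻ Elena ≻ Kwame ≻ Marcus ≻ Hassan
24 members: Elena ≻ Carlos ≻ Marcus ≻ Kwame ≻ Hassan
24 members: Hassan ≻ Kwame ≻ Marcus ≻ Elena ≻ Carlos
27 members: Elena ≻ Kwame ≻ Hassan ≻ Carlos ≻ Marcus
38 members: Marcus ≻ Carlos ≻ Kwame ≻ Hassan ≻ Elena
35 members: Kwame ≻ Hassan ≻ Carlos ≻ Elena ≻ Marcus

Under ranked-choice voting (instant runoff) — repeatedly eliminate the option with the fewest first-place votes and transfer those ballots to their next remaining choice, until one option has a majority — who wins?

Kwame

Round 1: Kwame 35, Carlos 3, Hassan 24, Elena 51, Marcus 38. Eliminate Carlos.
Round 2: Kwame 35, Hassan 24, Elena 54, Marcus 38. Eliminate Hassan.
Round 3: Kwame 59, Elena 54, Marcus 38. Eliminate Marcus.
Round 4: Kwame 97, Elena 54. Kwame has a majority.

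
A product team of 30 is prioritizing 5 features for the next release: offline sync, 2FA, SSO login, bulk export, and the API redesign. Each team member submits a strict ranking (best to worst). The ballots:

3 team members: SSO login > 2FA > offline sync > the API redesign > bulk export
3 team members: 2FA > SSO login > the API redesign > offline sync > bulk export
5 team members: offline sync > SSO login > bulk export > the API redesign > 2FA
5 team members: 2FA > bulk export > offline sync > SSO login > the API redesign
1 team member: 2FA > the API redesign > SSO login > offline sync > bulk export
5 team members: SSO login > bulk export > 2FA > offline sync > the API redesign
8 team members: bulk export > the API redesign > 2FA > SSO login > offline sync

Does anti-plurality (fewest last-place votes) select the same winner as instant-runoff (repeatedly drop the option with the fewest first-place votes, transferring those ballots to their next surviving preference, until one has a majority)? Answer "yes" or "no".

Anti-plurality — last-place votes: offline sync 8, 2FA 5, SSO login 0, bulk export 7, the API redesign 10. Winner: SSO login.
Instant-runoff — R1 offline sync 5, 2FA 9, SSO login 8, bulk export 8, the API redesign 0 (the API redesign out); R2 offline sync 5, 2FA 9, SSO login 8, bulk export 8 (offline sync out); R3 2FA 9, SSO login 13, bulk export 8 (bulk export out); R4 2FA 17, SSO login 13 (2FA winner). Winner: 2FA.
The two methods disagree.

no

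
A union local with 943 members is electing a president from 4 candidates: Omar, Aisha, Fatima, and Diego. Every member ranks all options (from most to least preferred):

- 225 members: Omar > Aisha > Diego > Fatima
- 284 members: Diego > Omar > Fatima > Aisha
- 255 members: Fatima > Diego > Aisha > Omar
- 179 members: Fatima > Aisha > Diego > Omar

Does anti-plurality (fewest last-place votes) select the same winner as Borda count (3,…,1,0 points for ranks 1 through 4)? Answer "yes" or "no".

yes

Anti-plurality — last-place votes: Omar 434, Aisha 284, Fatima 225, Diego 0. Winner: Diego.
Borda — scores: Omar 1243, Aisha 1063, Fatima 1586, Diego 1766. Winner: Diego.
The two methods agree.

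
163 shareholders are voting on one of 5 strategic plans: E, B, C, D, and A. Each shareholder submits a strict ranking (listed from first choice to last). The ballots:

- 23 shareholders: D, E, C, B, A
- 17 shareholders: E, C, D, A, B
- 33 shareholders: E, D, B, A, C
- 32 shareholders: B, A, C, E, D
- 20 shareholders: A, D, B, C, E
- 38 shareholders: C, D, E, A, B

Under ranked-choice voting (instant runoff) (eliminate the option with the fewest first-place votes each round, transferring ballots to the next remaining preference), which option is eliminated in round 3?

Round 1: E 50, B 32, C 38, D 23, A 20. Eliminate A.
Round 2: E 50, B 32, C 38, D 43. Eliminate B.
Round 3: E 50, C 70, D 43. Eliminate D.

D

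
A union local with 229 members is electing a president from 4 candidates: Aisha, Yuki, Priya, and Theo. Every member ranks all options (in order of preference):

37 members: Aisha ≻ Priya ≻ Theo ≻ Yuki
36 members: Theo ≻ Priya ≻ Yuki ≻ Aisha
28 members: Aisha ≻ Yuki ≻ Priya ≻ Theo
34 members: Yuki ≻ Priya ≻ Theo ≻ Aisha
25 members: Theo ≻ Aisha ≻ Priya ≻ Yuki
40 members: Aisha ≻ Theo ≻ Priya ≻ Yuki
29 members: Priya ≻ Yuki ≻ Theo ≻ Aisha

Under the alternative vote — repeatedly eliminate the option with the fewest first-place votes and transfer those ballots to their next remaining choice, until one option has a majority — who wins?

Round 1: Aisha 105, Yuki 34, Priya 29, Theo 61. Eliminate Priya.
Round 2: Aisha 105, Yuki 63, Theo 61. Eliminate Theo.
Round 3: Aisha 130, Yuki 99. Aisha has a majority.

Aisha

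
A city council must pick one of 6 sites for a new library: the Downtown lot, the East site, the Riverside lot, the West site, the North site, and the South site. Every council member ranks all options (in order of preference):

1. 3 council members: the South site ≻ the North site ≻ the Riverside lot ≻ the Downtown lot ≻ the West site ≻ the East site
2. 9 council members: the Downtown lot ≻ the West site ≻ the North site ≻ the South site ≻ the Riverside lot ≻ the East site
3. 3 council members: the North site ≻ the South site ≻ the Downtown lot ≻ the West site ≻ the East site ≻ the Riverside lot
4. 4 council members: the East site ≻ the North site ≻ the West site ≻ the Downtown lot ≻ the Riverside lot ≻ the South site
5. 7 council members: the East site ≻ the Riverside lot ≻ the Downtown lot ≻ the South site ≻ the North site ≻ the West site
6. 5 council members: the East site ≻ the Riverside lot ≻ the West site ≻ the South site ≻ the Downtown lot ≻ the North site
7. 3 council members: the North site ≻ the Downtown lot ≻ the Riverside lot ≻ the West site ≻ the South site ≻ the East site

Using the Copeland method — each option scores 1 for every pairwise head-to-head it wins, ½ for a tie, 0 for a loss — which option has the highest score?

the Downtown lot: beats the East site, the Riverside lot, the West site, the North site, and the South site → score 5.
the East site: beats the Riverside lot; loses to the Downtown lot, the West site, the North site, and the South site → score 1.
the Riverside lot: beats the West site and the South site; loses to the Downtown lot, the East site, and the North site → score 2.
the West site: beats the East site and the South site; loses to the Downtown lot, the Riverside lot, and the North site → score 2.
the North site: beats the East site, the Riverside lot, the West site, and the South site; loses to the Downtown lot → score 4.
the South site: beats the East site; loses to the Downtown lot, the Riverside lot, the West site, and the North site → score 1.
the Downtown lot has the best pairwise record.

the Downtown lot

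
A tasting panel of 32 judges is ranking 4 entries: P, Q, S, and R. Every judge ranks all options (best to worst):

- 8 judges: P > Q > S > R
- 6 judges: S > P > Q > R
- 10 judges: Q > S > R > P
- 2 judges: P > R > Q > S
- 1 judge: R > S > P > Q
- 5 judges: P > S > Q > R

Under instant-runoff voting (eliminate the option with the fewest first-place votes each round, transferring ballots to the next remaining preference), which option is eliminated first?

Round 1: P 15, Q 10, S 6, R 1. Eliminate R.

R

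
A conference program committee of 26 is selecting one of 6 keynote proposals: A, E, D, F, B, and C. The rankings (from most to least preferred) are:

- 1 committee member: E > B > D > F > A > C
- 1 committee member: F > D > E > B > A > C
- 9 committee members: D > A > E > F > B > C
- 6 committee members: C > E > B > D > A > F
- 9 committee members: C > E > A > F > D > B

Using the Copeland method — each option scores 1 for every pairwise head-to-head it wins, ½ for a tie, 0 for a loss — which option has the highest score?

A: beats F and B; loses to E, D, and C → score 2.
E: beats A, D, F, and B; loses to C → score 4.
D: beats A, F, and B; loses to E and C → score 3.
F: beats B; loses to A, E, D, and C → score 1.
B: loses to A, E, D, F, and C → score 0.
C: beats A, E, D, F, and B → score 5.
C has the best pairwise record.

C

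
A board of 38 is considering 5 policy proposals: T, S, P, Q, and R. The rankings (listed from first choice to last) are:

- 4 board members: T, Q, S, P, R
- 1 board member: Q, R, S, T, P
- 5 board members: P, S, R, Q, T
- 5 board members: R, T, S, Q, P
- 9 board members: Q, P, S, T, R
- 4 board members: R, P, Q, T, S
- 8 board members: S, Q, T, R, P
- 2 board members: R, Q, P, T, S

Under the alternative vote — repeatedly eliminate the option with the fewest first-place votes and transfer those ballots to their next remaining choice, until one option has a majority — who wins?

Q

Round 1: T 4, S 8, P 5, Q 10, R 11. Eliminate T.
Round 2: S 8, P 5, Q 14, R 11. Eliminate P.
Round 3: S 13, Q 14, R 11. Eliminate R.
Round 4: S 18, Q 20. Q has a majority.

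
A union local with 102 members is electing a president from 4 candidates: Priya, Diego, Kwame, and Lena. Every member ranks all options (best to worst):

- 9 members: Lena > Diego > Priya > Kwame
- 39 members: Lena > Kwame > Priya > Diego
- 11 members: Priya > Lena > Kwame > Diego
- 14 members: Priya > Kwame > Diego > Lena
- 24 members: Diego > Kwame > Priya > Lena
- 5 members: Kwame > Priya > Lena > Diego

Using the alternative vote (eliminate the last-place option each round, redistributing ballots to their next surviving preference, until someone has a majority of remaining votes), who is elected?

Priya

Round 1: Priya 25, Diego 24, Kwame 5, Lena 48. Eliminate Kwame.
Round 2: Priya 30, Diego 24, Lena 48. Eliminate Diego.
Round 3: Priya 54, Lena 48. Priya has a majority.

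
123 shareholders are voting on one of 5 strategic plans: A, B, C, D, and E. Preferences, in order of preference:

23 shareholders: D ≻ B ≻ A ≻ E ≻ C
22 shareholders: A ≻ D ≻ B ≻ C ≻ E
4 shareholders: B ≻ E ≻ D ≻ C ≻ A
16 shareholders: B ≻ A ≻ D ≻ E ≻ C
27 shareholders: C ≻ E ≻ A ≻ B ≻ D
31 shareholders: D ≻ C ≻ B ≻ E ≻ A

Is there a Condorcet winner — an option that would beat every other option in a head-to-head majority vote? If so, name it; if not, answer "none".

none

Checking pairwise contests:
B beats A 74–49.
D beats B 76–47.
B beats C 65–58.
A beats D 65–58.
B beats E 96–27.
Every option loses at least one head-to-head, so there is no Condorcet winner.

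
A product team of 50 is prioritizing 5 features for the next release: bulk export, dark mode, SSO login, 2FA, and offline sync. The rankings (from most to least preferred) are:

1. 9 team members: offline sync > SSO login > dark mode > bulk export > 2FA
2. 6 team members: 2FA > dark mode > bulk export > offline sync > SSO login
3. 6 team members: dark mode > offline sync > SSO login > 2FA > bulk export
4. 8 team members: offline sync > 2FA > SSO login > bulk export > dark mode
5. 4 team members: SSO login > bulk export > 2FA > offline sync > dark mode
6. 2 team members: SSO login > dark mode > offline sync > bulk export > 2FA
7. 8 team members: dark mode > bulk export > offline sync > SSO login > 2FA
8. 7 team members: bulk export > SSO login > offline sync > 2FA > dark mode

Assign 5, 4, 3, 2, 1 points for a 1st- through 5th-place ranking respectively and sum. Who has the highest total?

bulk export: 9·2 + 6·3 + 6·1 + 8·2 + 4·4 + 2·2 + 8·4 + 7·5 = 145
dark mode: 9·3 + 6·4 + 6·5 + 8·1 + 4·1 + 2·4 + 8·5 + 7·1 = 148
SSO login: 9·4 + 6·1 + 6·3 + 8·3 + 4·5 + 2·5 + 8·2 + 7·4 = 158
2FA: 9·1 + 6·5 + 6·2 + 8·4 + 4·3 + 2·1 + 8·1 + 7·2 = 119
offline sync: 9·5 + 6·2 + 6·4 + 8·5 + 4·2 + 2·3 + 8·3 + 7·3 = 180
offline sync has the highest Borda score (180).

offline sync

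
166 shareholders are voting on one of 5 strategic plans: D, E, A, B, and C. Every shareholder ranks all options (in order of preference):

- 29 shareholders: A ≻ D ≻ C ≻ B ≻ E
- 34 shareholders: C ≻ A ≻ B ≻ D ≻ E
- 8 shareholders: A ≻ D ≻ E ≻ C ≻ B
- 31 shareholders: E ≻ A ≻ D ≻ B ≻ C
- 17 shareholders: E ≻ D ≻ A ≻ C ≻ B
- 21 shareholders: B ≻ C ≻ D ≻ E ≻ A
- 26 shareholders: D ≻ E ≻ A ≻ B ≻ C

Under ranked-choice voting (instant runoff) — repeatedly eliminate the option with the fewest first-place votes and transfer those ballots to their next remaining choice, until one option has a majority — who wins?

Round 1: D 26, E 48, A 37, B 21, C 34. Eliminate B.
Round 2: D 26, E 48, A 37, C 55. Eliminate D.
Round 3: E 74, A 37, C 55. Eliminate A.
Round 4: E 82, C 84. C has a majority.

C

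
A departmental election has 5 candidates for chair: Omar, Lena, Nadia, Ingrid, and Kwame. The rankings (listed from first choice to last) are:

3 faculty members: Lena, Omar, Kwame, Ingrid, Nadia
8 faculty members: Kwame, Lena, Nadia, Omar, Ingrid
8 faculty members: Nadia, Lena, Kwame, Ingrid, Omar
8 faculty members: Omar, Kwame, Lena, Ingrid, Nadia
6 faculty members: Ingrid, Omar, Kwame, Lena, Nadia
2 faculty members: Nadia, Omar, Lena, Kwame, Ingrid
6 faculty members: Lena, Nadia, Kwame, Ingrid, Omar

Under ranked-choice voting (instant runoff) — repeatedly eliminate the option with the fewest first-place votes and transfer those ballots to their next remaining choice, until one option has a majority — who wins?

Round 1: Omar 8, Lena 9, Nadia 10, Ingrid 6, Kwame 8. Eliminate Ingrid.
Round 2: Omar 14, Lena 9, Nadia 10, Kwame 8. Eliminate Kwame.
Round 3: Omar 14, Lena 17, Nadia 10. Eliminate Nadia.
Round 4: Omar 16, Lena 25. Lena has a majority.

Lena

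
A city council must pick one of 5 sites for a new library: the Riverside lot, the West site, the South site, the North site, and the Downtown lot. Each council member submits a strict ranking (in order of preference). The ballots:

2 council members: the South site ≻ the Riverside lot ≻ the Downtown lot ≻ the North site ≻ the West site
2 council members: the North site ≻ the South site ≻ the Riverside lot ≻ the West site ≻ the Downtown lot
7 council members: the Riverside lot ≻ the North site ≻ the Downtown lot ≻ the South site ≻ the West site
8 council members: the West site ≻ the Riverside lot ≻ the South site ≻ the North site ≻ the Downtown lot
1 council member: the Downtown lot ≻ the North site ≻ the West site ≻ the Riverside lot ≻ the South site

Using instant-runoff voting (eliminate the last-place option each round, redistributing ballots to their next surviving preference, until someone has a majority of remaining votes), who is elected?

Round 1: the Riverside lot 7, the West site 8, the South site 2, the North site 2, the Downtown lot 1. Eliminate the Downtown lot.
Round 2: the Riverside lot 7, the West site 8, the South site 2, the North site 3. Eliminate the South site.
Round 3: the Riverside lot 9, the West site 8, the North site 3. Eliminate the North site.
Round 4: the Riverside lot 11, the West site 9. The Riverside lot has a majority.

the Riverside lot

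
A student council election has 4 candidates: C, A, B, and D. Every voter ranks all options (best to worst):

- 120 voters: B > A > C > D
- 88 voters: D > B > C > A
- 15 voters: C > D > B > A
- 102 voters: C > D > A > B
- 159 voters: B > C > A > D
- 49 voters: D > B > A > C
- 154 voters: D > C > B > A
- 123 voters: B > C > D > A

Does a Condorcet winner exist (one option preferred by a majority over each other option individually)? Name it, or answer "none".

none

Checking pairwise contests:
B beats C 539–271.
C beats A 641–169.
D beats B 408–402.
C beats D 519–291.
Every option loses at least one head-to-head, so there is no Condorcet winner.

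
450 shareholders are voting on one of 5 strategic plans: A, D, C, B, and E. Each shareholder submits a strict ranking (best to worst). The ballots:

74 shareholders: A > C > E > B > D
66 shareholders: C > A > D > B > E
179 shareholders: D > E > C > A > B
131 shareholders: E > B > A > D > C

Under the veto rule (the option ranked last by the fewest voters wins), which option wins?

A

Last-place votes: A 0, D 74, C 131, B 179, E 66.
A is ranked last by the fewest voters, so A wins.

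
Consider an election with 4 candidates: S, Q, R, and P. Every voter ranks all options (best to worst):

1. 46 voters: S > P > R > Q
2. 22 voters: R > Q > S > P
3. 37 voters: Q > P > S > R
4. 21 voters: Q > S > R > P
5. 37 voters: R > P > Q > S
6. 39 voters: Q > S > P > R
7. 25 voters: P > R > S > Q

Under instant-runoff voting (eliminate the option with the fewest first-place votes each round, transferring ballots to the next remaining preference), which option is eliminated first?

Round 1: S 46, Q 97, R 59, P 25. Eliminate P.

P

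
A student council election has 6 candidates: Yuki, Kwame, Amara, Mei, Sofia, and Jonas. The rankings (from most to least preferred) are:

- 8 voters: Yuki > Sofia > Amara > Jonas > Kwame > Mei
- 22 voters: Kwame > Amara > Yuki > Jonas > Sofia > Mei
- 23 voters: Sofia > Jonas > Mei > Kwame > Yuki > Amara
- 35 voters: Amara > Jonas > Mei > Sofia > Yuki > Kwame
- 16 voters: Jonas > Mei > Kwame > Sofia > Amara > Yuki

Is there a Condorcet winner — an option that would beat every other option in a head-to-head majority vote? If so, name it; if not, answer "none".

none

Checking pairwise contests:
Kwame beats Yuki 61–43.
Mei beats Kwame 74–30.
Kwame beats Amara 61–43.
Amara beats Mei 65–39.
Amara beats Sofia 57–47.
Amara beats Jonas 65–39.
Every option loses at least one head-to-head, so there is no Condorcet winner.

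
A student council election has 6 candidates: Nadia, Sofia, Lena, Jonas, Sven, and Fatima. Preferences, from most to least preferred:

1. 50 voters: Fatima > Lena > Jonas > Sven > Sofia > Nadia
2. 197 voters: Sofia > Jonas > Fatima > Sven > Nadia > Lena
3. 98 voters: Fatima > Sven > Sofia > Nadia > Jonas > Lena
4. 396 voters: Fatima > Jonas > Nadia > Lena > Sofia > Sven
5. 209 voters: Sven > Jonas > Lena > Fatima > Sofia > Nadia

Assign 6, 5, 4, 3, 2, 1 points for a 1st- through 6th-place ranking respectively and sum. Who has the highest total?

Nadia: 50·1 + 197·2 + 98·3 + 396·4 + 209·1 = 2531
Sofia: 50·2 + 197·6 + 98·4 + 396·2 + 209·2 = 2884
Lena: 50·5 + 197·1 + 98·1 + 396·3 + 209·4 = 2569
Jonas: 50·4 + 197·5 + 98·2 + 396·5 + 209·5 = 4406
Sven: 50·3 + 197·3 + 98·5 + 396·1 + 209·6 = 2881
Fatima: 50·6 + 197·4 + 98·6 + 396·6 + 209·3 = 4679
Fatima has the highest Borda score (4679).

Fatima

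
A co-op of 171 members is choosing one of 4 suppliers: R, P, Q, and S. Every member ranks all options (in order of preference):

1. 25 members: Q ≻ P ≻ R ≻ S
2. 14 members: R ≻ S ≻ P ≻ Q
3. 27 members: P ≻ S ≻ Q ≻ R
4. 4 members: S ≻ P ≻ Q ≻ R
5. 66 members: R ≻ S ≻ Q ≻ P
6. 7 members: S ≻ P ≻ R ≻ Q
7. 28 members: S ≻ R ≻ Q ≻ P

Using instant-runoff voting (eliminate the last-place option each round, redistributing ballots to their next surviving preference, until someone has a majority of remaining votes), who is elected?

Round 1: R 80, P 27, Q 25, S 39. Eliminate Q.
Round 2: R 80, P 52, S 39. Eliminate S.
Round 3: R 108, P 63. R has a majority.

R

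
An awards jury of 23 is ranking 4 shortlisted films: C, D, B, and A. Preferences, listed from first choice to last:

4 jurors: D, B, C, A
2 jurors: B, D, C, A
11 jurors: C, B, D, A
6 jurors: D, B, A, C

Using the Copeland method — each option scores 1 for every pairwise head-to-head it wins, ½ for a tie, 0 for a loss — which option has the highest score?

B

C: beats A; loses to D and B → score 1.
D: beats C and A; loses to B → score 2.
B: beats C, D, and A → score 3.
A: loses to C, D, and B → score 0.
B has the best pairwise record.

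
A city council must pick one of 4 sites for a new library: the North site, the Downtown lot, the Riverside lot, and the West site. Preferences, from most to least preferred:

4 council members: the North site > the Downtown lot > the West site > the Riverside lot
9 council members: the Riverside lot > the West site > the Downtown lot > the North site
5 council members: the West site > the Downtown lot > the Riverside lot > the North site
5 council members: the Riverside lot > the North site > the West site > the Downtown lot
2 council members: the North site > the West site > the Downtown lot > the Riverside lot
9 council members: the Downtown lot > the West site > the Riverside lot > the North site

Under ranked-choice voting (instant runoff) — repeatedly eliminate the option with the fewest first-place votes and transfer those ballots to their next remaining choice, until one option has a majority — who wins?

the Downtown lot

Round 1: the North site 6, the Downtown lot 9, the Riverside lot 14, the West site 5. Eliminate the West site.
Round 2: the North site 6, the Downtown lot 14, the Riverside lot 14. Eliminate the North site.
Round 3: the Downtown lot 20, the Riverside lot 14. The Downtown lot has a majority.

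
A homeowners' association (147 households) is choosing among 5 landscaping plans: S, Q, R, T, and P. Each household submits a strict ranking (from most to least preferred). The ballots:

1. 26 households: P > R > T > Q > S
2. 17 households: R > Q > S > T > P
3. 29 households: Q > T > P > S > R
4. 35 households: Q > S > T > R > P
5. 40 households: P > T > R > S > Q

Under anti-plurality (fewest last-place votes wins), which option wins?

T

Last-place votes: S 26, Q 40, R 29, T 0, P 52.
T is ranked last by the fewest voters, so T wins.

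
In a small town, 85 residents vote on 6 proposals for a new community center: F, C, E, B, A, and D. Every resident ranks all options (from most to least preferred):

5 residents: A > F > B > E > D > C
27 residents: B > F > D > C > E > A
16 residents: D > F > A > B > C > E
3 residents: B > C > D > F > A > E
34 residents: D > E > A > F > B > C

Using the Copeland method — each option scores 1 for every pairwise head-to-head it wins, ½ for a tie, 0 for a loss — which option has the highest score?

F: beats C, E, B, and A; loses to D → score 4.
C: beats E; loses to F, B, A, and D → score 1.
E: beats A; loses to F, C, B, and D → score 1.
B: beats C and E; loses to F, A, and D → score 2.
A: beats C and B; loses to F, E, and D → score 2.
D: beats F, C, E, B, and A → score 5.
D has the best pairwise record.

D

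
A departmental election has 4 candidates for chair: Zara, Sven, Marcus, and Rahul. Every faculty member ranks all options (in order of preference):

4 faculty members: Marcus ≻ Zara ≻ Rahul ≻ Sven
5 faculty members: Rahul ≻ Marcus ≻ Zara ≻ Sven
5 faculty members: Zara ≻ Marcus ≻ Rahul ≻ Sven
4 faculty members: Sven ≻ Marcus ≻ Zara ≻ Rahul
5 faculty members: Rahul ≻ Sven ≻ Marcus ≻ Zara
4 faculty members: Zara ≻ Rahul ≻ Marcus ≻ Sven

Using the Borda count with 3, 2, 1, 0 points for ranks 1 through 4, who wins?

Marcus

Zara: 4·2 + 5·1 + 5·3 + 4·1 + 5·0 + 4·3 = 44
Sven: 4·0 + 5·0 + 5·0 + 4·3 + 5·2 + 4·0 = 22
Marcus: 4·3 + 5·2 + 5·2 + 4·2 + 5·1 + 4·1 = 49
Rahul: 4·1 + 5·3 + 5·1 + 4·0 + 5·3 + 4·2 = 47
Marcus has the highest Borda score (49).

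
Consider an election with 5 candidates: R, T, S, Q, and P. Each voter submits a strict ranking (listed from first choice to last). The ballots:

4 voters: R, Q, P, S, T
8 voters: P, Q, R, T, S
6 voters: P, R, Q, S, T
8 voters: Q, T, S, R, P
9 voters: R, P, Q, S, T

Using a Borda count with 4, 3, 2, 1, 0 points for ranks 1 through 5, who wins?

Q

R: 4·4 + 8·2 + 6·3 + 8·1 + 9·4 = 94
T: 4·0 + 8·1 + 6·0 + 8·3 + 9·0 = 32
S: 4·1 + 8·0 + 6·1 + 8·2 + 9·1 = 35
Q: 4·3 + 8·3 + 6·2 + 8·4 + 9·2 = 98
P: 4·2 + 8·4 + 6·4 + 8·0 + 9·3 = 91
Q has the highest Borda score (98).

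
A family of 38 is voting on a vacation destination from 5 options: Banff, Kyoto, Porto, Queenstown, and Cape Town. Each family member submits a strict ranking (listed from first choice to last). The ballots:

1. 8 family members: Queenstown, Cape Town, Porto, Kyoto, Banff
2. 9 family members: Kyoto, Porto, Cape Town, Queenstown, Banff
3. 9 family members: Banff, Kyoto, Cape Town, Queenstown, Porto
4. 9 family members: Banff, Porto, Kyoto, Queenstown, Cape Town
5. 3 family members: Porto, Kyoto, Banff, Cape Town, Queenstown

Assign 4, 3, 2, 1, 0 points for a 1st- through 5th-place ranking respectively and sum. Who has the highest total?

Banff: 8·0 + 9·0 + 9·4 + 9·4 + 3·2 = 78
Kyoto: 8·1 + 9·4 + 9·3 + 9·2 + 3·3 = 98
Porto: 8·2 + 9·3 + 9·0 + 9·3 + 3·4 = 82
Queenstown: 8·4 + 9·1 + 9·1 + 9·1 + 3·0 = 59
Cape Town: 8·3 + 9·2 + 9·2 + 9·0 + 3·1 = 63
Kyoto has the highest Borda score (98).

Kyoto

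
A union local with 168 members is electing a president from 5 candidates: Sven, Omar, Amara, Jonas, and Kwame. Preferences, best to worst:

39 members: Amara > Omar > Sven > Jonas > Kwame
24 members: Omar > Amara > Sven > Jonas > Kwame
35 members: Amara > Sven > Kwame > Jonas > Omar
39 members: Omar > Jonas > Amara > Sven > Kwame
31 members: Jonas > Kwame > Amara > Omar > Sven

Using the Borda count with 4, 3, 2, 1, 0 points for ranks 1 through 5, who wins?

Amara

Sven: 39·2 + 24·2 + 35·3 + 39·1 + 31·0 = 270
Omar: 39·3 + 24·4 + 35·0 + 39·4 + 31·1 = 400
Amara: 39·4 + 24·3 + 35·4 + 39·2 + 31·2 = 508
Jonas: 39·1 + 24·1 + 35·1 + 39·3 + 31·4 = 339
Kwame: 39·0 + 24·0 + 35·2 + 39·0 + 31·3 = 163
Amara has the highest Borda score (508).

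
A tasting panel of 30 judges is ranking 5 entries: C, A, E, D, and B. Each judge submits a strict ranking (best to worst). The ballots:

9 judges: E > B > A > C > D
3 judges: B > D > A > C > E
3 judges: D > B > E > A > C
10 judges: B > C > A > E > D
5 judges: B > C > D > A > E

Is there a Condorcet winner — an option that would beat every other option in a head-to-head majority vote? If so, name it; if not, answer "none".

B vs C: 30–0 for B.
B vs A: 30–0 for B.
B vs E: 21–9 for B.
B vs D: 27–3 for B.
B beats every other option head-to-head.

B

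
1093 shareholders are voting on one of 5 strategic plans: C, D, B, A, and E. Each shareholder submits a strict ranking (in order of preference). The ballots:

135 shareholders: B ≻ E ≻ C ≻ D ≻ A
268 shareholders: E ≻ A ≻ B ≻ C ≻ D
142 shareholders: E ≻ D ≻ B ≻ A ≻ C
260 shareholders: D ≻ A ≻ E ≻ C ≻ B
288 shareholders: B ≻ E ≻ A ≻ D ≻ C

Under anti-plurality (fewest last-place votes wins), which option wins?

Last-place votes: C 430, D 268, B 260, A 135, E 0.
E is ranked last by the fewest voters, so E wins.

E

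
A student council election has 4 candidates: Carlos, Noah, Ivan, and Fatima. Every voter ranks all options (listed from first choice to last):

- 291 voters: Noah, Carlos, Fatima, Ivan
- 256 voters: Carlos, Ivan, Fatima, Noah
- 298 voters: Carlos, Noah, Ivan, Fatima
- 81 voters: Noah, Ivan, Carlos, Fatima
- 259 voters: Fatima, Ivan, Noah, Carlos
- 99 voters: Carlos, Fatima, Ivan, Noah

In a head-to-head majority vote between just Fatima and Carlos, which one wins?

Carlos

Voters preferring Fatima to Carlos: 259; preferring Carlos to Fatima: 1025.
Carlos wins the head-to-head.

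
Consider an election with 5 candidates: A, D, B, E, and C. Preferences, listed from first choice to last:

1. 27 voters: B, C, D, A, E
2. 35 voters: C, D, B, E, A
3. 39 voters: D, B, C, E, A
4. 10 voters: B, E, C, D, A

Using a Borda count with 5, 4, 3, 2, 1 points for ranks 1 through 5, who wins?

A: 27·2 + 35·1 + 39·1 + 10·1 = 138
D: 27·3 + 35·4 + 39·5 + 10·2 = 436
B: 27·5 + 35·3 + 39·4 + 10·5 = 446
E: 27·1 + 35·2 + 39·2 + 10·4 = 215
C: 27·4 + 35·5 + 39·3 + 10·3 = 430
B has the highest Borda score (446).

B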